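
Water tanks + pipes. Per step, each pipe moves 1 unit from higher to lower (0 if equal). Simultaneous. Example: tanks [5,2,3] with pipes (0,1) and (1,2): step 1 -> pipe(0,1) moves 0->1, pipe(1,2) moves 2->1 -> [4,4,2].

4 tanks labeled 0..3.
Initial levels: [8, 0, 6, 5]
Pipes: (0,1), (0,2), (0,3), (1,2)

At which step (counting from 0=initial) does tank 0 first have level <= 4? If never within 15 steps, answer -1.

Step 1: flows [0->1,0->2,0->3,2->1] -> levels [5 2 6 6]
Step 2: flows [0->1,2->0,3->0,2->1] -> levels [6 4 4 5]
Step 3: flows [0->1,0->2,0->3,1=2] -> levels [3 5 5 6]
Tank 0 first reaches <=4 at step 3

Answer: 3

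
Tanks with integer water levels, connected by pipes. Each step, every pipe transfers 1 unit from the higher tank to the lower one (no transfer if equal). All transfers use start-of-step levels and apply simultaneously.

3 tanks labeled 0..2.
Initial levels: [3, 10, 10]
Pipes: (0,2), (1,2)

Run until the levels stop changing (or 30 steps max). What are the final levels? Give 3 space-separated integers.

Step 1: flows [2->0,1=2] -> levels [4 10 9]
Step 2: flows [2->0,1->2] -> levels [5 9 9]
Step 3: flows [2->0,1=2] -> levels [6 9 8]
Step 4: flows [2->0,1->2] -> levels [7 8 8]
Step 5: flows [2->0,1=2] -> levels [8 8 7]
Step 6: flows [0->2,1->2] -> levels [7 7 9]
Step 7: flows [2->0,2->1] -> levels [8 8 7]
  -> period-2 cycle: step 7 state = step 5 state; never stabilizes
  -> state at step 30: (30-5) mod 2 = 1, same as step 6 -> [7 7 9]

Answer: 7 7 9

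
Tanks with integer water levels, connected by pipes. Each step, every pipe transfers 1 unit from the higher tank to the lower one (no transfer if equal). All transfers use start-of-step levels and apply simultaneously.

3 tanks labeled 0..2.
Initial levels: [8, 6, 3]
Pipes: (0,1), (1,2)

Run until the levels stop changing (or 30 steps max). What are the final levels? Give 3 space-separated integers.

Step 1: flows [0->1,1->2] -> levels [7 6 4]
Step 2: flows [0->1,1->2] -> levels [6 6 5]
Step 3: flows [0=1,1->2] -> levels [6 5 6]
Step 4: flows [0->1,2->1] -> levels [5 7 5]
Step 5: flows [1->0,1->2] -> levels [6 5 6]
  -> period-2 cycle: step 5 state = step 3 state; never stabilizes
  -> state at step 30: (30-3) mod 2 = 1, same as step 4 -> [5 7 5]

Answer: 5 7 5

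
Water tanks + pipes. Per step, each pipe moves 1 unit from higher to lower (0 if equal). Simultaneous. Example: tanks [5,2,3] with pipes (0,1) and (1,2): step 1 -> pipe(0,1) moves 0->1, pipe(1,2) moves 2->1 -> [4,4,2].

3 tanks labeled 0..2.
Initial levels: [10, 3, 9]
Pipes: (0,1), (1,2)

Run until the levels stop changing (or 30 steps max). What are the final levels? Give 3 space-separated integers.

Answer: 8 6 8

Derivation:
Step 1: flows [0->1,2->1] -> levels [9 5 8]
Step 2: flows [0->1,2->1] -> levels [8 7 7]
Step 3: flows [0->1,1=2] -> levels [7 8 7]
Step 4: flows [1->0,1->2] -> levels [8 6 8]
Step 5: flows [0->1,2->1] -> levels [7 8 7]
  -> period-2 cycle: step 5 state = step 3 state; never stabilizes
  -> state at step 30: (30-3) mod 2 = 1, same as step 4 -> [8 6 8]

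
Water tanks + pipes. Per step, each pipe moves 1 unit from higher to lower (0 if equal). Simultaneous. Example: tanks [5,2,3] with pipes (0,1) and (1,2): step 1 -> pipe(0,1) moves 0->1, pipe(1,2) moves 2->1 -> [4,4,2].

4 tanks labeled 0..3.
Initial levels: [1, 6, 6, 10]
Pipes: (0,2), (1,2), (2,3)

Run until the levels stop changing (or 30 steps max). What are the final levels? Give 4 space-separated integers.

Step 1: flows [2->0,1=2,3->2] -> levels [2 6 6 9]
Step 2: flows [2->0,1=2,3->2] -> levels [3 6 6 8]
Step 3: flows [2->0,1=2,3->2] -> levels [4 6 6 7]
Step 4: flows [2->0,1=2,3->2] -> levels [5 6 6 6]
Step 5: flows [2->0,1=2,2=3] -> levels [6 6 5 6]
Step 6: flows [0->2,1->2,3->2] -> levels [5 5 8 5]
Step 7: flows [2->0,2->1,2->3] -> levels [6 6 5 6]
  -> period-2 cycle: step 7 state = step 5 state; never stabilizes
  -> state at step 30: (30-5) mod 2 = 1, same as step 6 -> [5 5 8 5]

Answer: 5 5 8 5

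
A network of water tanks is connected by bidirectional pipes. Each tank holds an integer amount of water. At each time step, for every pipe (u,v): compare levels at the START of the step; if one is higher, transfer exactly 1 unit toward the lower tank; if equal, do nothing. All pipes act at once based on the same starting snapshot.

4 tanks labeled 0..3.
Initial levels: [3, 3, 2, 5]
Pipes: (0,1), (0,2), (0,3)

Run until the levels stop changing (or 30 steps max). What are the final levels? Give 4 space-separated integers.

Step 1: flows [0=1,0->2,3->0] -> levels [3 3 3 4]
Step 2: flows [0=1,0=2,3->0] -> levels [4 3 3 3]
Step 3: flows [0->1,0->2,0->3] -> levels [1 4 4 4]
Step 4: flows [1->0,2->0,3->0] -> levels [4 3 3 3]
  -> period-2 cycle: step 4 state = step 2 state; never stabilizes
  -> state at step 30: (30-2) mod 2 = 0, same as step 2 -> [4 3 3 3]

Answer: 4 3 3 3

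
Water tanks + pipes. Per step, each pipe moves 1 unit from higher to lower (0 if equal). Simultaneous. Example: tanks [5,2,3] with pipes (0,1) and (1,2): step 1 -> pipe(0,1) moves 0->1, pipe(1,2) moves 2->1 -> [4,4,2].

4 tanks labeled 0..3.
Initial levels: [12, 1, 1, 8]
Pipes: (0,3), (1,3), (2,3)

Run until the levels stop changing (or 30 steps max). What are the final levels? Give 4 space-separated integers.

Step 1: flows [0->3,3->1,3->2] -> levels [11 2 2 7]
Step 2: flows [0->3,3->1,3->2] -> levels [10 3 3 6]
Step 3: flows [0->3,3->1,3->2] -> levels [9 4 4 5]
Step 4: flows [0->3,3->1,3->2] -> levels [8 5 5 4]
Step 5: flows [0->3,1->3,2->3] -> levels [7 4 4 7]
Step 6: flows [0=3,3->1,3->2] -> levels [7 5 5 5]
Step 7: flows [0->3,1=3,2=3] -> levels [6 5 5 6]
Step 8: flows [0=3,3->1,3->2] -> levels [6 6 6 4]
Step 9: flows [0->3,1->3,2->3] -> levels [5 5 5 7]
Step 10: flows [3->0,3->1,3->2] -> levels [6 6 6 4]
  -> period-2 cycle: step 10 state = step 8 state; never stabilizes
  -> state at step 30: (30-8) mod 2 = 0, same as step 8 -> [6 6 6 4]

Answer: 6 6 6 4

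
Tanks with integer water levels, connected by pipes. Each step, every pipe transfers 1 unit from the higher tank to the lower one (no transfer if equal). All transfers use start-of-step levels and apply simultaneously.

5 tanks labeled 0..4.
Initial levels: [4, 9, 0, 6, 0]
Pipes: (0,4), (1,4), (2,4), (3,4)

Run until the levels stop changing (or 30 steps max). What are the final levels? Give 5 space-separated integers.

Step 1: flows [0->4,1->4,2=4,3->4] -> levels [3 8 0 5 3]
Step 2: flows [0=4,1->4,4->2,3->4] -> levels [3 7 1 4 4]
Step 3: flows [4->0,1->4,4->2,3=4] -> levels [4 6 2 4 3]
Step 4: flows [0->4,1->4,4->2,3->4] -> levels [3 5 3 3 5]
Step 5: flows [4->0,1=4,4->2,4->3] -> levels [4 5 4 4 2]
Step 6: flows [0->4,1->4,2->4,3->4] -> levels [3 4 3 3 6]
Step 7: flows [4->0,4->1,4->2,4->3] -> levels [4 5 4 4 2]
  -> period-2 cycle: step 7 state = step 5 state; never stabilizes
  -> state at step 30: (30-5) mod 2 = 1, same as step 6 -> [3 4 3 3 6]

Answer: 3 4 3 3 6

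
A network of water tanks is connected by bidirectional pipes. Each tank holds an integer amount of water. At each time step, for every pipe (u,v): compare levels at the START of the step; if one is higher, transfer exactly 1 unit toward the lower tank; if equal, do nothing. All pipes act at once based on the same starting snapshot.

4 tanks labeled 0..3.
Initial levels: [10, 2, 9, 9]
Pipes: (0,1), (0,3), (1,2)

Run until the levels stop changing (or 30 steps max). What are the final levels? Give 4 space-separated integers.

Answer: 9 6 8 7

Derivation:
Step 1: flows [0->1,0->3,2->1] -> levels [8 4 8 10]
Step 2: flows [0->1,3->0,2->1] -> levels [8 6 7 9]
Step 3: flows [0->1,3->0,2->1] -> levels [8 8 6 8]
Step 4: flows [0=1,0=3,1->2] -> levels [8 7 7 8]
Step 5: flows [0->1,0=3,1=2] -> levels [7 8 7 8]
Step 6: flows [1->0,3->0,1->2] -> levels [9 6 8 7]
Step 7: flows [0->1,0->3,2->1] -> levels [7 8 7 8]
  -> period-2 cycle: step 7 state = step 5 state; never stabilizes
  -> state at step 30: (30-5) mod 2 = 1, same as step 6 -> [9 6 8 7]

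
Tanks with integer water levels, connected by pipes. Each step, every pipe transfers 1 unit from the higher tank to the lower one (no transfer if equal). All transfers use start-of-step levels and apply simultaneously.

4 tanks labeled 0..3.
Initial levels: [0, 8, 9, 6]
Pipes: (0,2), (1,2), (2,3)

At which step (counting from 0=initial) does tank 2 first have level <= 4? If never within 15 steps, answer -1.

Step 1: flows [2->0,2->1,2->3] -> levels [1 9 6 7]
Step 2: flows [2->0,1->2,3->2] -> levels [2 8 7 6]
Step 3: flows [2->0,1->2,2->3] -> levels [3 7 6 7]
Step 4: flows [2->0,1->2,3->2] -> levels [4 6 7 6]
Step 5: flows [2->0,2->1,2->3] -> levels [5 7 4 7]
Tank 2 first reaches <=4 at step 5

Answer: 5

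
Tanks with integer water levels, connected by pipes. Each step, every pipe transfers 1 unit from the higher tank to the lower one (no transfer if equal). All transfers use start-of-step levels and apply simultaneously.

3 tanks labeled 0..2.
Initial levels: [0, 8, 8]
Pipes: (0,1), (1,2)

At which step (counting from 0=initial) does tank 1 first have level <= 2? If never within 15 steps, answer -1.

Step 1: flows [1->0,1=2] -> levels [1 7 8]
Step 2: flows [1->0,2->1] -> levels [2 7 7]
Step 3: flows [1->0,1=2] -> levels [3 6 7]
Step 4: flows [1->0,2->1] -> levels [4 6 6]
Step 5: flows [1->0,1=2] -> levels [5 5 6]
Step 6: flows [0=1,2->1] -> levels [5 6 5]
Step 7: flows [1->0,1->2] -> levels [6 4 6]
Step 8: flows [0->1,2->1] -> levels [5 6 5]
  -> period-2 cycle (repeats step 6); tank 1 never drops to <=2
Tank 1 never reaches <=2 within 15 steps

Answer: -1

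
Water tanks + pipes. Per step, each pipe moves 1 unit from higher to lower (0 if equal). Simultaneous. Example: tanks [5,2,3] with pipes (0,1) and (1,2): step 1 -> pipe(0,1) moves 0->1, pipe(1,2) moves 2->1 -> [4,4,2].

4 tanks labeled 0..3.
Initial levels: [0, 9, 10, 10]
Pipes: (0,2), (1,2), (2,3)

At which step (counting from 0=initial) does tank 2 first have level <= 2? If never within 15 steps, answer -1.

Answer: -1

Derivation:
Step 1: flows [2->0,2->1,2=3] -> levels [1 10 8 10]
Step 2: flows [2->0,1->2,3->2] -> levels [2 9 9 9]
Step 3: flows [2->0,1=2,2=3] -> levels [3 9 8 9]
Step 4: flows [2->0,1->2,3->2] -> levels [4 8 9 8]
Step 5: flows [2->0,2->1,2->3] -> levels [5 9 6 9]
Step 6: flows [2->0,1->2,3->2] -> levels [6 8 7 8]
Step 7: flows [2->0,1->2,3->2] -> levels [7 7 8 7]
Step 8: flows [2->0,2->1,2->3] -> levels [8 8 5 8]
Step 9: flows [0->2,1->2,3->2] -> levels [7 7 8 7]
  -> period-2 cycle (repeats step 7); tank 2 never drops to <=2
Tank 2 never reaches <=2 within 15 steps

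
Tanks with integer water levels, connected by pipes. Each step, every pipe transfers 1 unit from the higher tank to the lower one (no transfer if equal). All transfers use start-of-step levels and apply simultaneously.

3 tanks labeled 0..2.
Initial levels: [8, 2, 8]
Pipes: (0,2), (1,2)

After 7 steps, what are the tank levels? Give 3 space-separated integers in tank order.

Step 1: flows [0=2,2->1] -> levels [8 3 7]
Step 2: flows [0->2,2->1] -> levels [7 4 7]
Step 3: flows [0=2,2->1] -> levels [7 5 6]
Step 4: flows [0->2,2->1] -> levels [6 6 6]
Step 5: flows [0=2,1=2] -> levels [6 6 6]
  -> stable; steps 6..7 unchanged -> [6 6 6]

Answer: 6 6 6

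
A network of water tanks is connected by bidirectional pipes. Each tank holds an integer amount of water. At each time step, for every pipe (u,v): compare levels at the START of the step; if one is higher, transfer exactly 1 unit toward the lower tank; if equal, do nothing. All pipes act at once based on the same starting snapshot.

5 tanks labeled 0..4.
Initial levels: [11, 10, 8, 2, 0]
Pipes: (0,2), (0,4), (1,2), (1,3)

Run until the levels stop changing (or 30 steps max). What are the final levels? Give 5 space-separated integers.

Step 1: flows [0->2,0->4,1->2,1->3] -> levels [9 8 10 3 1]
Step 2: flows [2->0,0->4,2->1,1->3] -> levels [9 8 8 4 2]
Step 3: flows [0->2,0->4,1=2,1->3] -> levels [7 7 9 5 3]
Step 4: flows [2->0,0->4,2->1,1->3] -> levels [7 7 7 6 4]
Step 5: flows [0=2,0->4,1=2,1->3] -> levels [6 6 7 7 5]
Step 6: flows [2->0,0->4,2->1,3->1] -> levels [6 8 5 6 6]
Step 7: flows [0->2,0=4,1->2,1->3] -> levels [5 6 7 7 6]
Step 8: flows [2->0,4->0,2->1,3->1] -> levels [7 8 5 6 5]
Step 9: flows [0->2,0->4,1->2,1->3] -> levels [5 6 7 7 6]
  -> period-2 cycle: step 9 state = step 7 state; never stabilizes
  -> state at step 30: (30-7) mod 2 = 1, same as step 8 -> [7 8 5 6 5]

Answer: 7 8 5 6 5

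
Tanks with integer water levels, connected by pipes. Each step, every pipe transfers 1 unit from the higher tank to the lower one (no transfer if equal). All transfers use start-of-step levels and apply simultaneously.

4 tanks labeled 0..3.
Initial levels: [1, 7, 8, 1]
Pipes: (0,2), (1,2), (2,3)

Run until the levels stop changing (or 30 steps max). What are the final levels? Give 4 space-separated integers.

Step 1: flows [2->0,2->1,2->3] -> levels [2 8 5 2]
Step 2: flows [2->0,1->2,2->3] -> levels [3 7 4 3]
Step 3: flows [2->0,1->2,2->3] -> levels [4 6 3 4]
Step 4: flows [0->2,1->2,3->2] -> levels [3 5 6 3]
Step 5: flows [2->0,2->1,2->3] -> levels [4 6 3 4]
  -> period-2 cycle: step 5 state = step 3 state; never stabilizes
  -> state at step 30: (30-3) mod 2 = 1, same as step 4 -> [3 5 6 3]

Answer: 3 5 6 3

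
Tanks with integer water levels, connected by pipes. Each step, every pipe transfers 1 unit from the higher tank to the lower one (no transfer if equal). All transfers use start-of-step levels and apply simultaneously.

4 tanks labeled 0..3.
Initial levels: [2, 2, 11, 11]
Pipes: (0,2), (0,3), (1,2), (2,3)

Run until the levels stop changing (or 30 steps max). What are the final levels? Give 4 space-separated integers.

Step 1: flows [2->0,3->0,2->1,2=3] -> levels [4 3 9 10]
Step 2: flows [2->0,3->0,2->1,3->2] -> levels [6 4 8 8]
Step 3: flows [2->0,3->0,2->1,2=3] -> levels [8 5 6 7]
Step 4: flows [0->2,0->3,2->1,3->2] -> levels [6 6 7 7]
Step 5: flows [2->0,3->0,2->1,2=3] -> levels [8 7 5 6]
Step 6: flows [0->2,0->3,1->2,3->2] -> levels [6 6 8 6]
Step 7: flows [2->0,0=3,2->1,2->3] -> levels [7 7 5 7]
Step 8: flows [0->2,0=3,1->2,3->2] -> levels [6 6 8 6]
  -> period-2 cycle: step 8 state = step 6 state; never stabilizes
  -> state at step 30: (30-6) mod 2 = 0, same as step 6 -> [6 6 8 6]

Answer: 6 6 8 6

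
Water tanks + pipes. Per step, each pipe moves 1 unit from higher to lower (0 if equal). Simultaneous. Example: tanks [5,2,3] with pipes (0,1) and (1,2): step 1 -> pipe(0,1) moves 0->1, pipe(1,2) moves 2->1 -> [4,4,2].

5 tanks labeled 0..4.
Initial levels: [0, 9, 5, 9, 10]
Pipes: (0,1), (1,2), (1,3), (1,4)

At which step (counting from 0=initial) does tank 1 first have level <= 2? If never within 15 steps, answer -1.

Answer: -1

Derivation:
Step 1: flows [1->0,1->2,1=3,4->1] -> levels [1 8 6 9 9]
Step 2: flows [1->0,1->2,3->1,4->1] -> levels [2 8 7 8 8]
Step 3: flows [1->0,1->2,1=3,1=4] -> levels [3 6 8 8 8]
Step 4: flows [1->0,2->1,3->1,4->1] -> levels [4 8 7 7 7]
Step 5: flows [1->0,1->2,1->3,1->4] -> levels [5 4 8 8 8]
Step 6: flows [0->1,2->1,3->1,4->1] -> levels [4 8 7 7 7]
  -> period-2 cycle (repeats step 4); tank 1 never drops to <=2
Tank 1 never reaches <=2 within 15 steps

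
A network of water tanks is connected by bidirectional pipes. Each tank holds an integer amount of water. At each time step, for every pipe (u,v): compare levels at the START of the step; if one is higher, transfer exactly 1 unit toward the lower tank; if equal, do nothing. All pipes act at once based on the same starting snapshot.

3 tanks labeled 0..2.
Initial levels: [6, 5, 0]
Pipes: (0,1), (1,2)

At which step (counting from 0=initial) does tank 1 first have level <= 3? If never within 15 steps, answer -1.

Answer: 4

Derivation:
Step 1: flows [0->1,1->2] -> levels [5 5 1]
Step 2: flows [0=1,1->2] -> levels [5 4 2]
Step 3: flows [0->1,1->2] -> levels [4 4 3]
Step 4: flows [0=1,1->2] -> levels [4 3 4]
Tank 1 first reaches <=3 at step 4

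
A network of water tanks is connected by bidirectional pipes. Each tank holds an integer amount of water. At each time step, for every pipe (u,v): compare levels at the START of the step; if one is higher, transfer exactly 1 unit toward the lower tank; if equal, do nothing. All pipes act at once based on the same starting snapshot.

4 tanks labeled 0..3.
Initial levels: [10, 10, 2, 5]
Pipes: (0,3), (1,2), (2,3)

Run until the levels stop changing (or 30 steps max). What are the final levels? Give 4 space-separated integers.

Step 1: flows [0->3,1->2,3->2] -> levels [9 9 4 5]
Step 2: flows [0->3,1->2,3->2] -> levels [8 8 6 5]
Step 3: flows [0->3,1->2,2->3] -> levels [7 7 6 7]
Step 4: flows [0=3,1->2,3->2] -> levels [7 6 8 6]
Step 5: flows [0->3,2->1,2->3] -> levels [6 7 6 8]
Step 6: flows [3->0,1->2,3->2] -> levels [7 6 8 6]
  -> period-2 cycle: step 6 state = step 4 state; never stabilizes
  -> state at step 30: (30-4) mod 2 = 0, same as step 4 -> [7 6 8 6]

Answer: 7 6 8 6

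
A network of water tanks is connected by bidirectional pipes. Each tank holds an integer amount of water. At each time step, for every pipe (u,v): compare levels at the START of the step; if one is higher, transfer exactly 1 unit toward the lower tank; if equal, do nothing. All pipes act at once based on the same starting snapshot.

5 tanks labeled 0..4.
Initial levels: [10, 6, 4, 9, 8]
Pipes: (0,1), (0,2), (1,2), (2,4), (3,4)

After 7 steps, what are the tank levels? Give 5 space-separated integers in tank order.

Answer: 8 7 6 7 9

Derivation:
Step 1: flows [0->1,0->2,1->2,4->2,3->4] -> levels [8 6 7 8 8]
Step 2: flows [0->1,0->2,2->1,4->2,3=4] -> levels [6 8 8 8 7]
Step 3: flows [1->0,2->0,1=2,2->4,3->4] -> levels [8 7 6 7 9]
Step 4: flows [0->1,0->2,1->2,4->2,4->3] -> levels [6 7 9 8 7]
Step 5: flows [1->0,2->0,2->1,2->4,3->4] -> levels [8 7 6 7 9]
  -> period-2 cycle: step 5 state = step 3 state
  -> state at step 7: (7-3) mod 2 = 0, same as step 3 -> [8 7 6 7 9]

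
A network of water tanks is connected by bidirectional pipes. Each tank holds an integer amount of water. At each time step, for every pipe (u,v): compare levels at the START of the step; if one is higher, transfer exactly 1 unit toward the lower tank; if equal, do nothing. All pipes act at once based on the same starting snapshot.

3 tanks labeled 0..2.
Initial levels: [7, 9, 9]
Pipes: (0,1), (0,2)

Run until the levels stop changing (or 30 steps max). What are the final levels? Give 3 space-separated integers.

Answer: 7 9 9

Derivation:
Step 1: flows [1->0,2->0] -> levels [9 8 8]
Step 2: flows [0->1,0->2] -> levels [7 9 9]
  -> period-2 cycle: step 2 state = step 0 state; never stabilizes
  -> state at step 30: (30-0) mod 2 = 0, same as step 0 -> [7 9 9]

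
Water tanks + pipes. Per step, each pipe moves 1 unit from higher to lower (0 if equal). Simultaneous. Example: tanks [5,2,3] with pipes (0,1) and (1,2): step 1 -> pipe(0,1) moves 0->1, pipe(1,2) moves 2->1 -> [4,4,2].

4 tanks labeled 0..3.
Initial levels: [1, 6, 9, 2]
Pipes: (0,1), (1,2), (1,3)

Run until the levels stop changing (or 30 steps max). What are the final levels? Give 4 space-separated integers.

Step 1: flows [1->0,2->1,1->3] -> levels [2 5 8 3]
Step 2: flows [1->0,2->1,1->3] -> levels [3 4 7 4]
Step 3: flows [1->0,2->1,1=3] -> levels [4 4 6 4]
Step 4: flows [0=1,2->1,1=3] -> levels [4 5 5 4]
Step 5: flows [1->0,1=2,1->3] -> levels [5 3 5 5]
Step 6: flows [0->1,2->1,3->1] -> levels [4 6 4 4]
Step 7: flows [1->0,1->2,1->3] -> levels [5 3 5 5]
  -> period-2 cycle: step 7 state = step 5 state; never stabilizes
  -> state at step 30: (30-5) mod 2 = 1, same as step 6 -> [4 6 4 4]

Answer: 4 6 4 4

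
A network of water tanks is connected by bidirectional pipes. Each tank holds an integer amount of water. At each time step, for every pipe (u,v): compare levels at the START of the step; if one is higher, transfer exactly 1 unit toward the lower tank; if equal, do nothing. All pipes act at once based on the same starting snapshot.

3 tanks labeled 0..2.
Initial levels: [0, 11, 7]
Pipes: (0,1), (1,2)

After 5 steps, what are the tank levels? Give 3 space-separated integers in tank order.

Answer: 5 6 7

Derivation:
Step 1: flows [1->0,1->2] -> levels [1 9 8]
Step 2: flows [1->0,1->2] -> levels [2 7 9]
Step 3: flows [1->0,2->1] -> levels [3 7 8]
Step 4: flows [1->0,2->1] -> levels [4 7 7]
Step 5: flows [1->0,1=2] -> levels [5 6 7]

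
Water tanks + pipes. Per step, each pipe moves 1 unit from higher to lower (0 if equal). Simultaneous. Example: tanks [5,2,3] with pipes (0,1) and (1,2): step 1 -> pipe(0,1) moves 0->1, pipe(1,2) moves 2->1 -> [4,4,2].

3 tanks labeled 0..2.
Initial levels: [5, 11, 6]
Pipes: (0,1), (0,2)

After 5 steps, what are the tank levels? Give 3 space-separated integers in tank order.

Step 1: flows [1->0,2->0] -> levels [7 10 5]
Step 2: flows [1->0,0->2] -> levels [7 9 6]
Step 3: flows [1->0,0->2] -> levels [7 8 7]
Step 4: flows [1->0,0=2] -> levels [8 7 7]
Step 5: flows [0->1,0->2] -> levels [6 8 8]

Answer: 6 8 8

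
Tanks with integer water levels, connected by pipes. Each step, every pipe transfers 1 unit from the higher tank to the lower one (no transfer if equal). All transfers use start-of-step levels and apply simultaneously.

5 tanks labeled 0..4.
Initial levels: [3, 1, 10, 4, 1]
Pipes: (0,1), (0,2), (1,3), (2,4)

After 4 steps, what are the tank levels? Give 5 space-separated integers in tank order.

Answer: 4 3 4 4 4

Derivation:
Step 1: flows [0->1,2->0,3->1,2->4] -> levels [3 3 8 3 2]
Step 2: flows [0=1,2->0,1=3,2->4] -> levels [4 3 6 3 3]
Step 3: flows [0->1,2->0,1=3,2->4] -> levels [4 4 4 3 4]
Step 4: flows [0=1,0=2,1->3,2=4] -> levels [4 3 4 4 4]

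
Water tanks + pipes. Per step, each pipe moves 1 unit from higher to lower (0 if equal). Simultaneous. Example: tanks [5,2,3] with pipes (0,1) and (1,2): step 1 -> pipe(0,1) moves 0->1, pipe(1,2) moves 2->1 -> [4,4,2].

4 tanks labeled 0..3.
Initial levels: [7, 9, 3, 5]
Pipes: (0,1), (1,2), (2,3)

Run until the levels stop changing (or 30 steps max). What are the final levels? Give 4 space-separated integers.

Answer: 6 7 5 6

Derivation:
Step 1: flows [1->0,1->2,3->2] -> levels [8 7 5 4]
Step 2: flows [0->1,1->2,2->3] -> levels [7 7 5 5]
Step 3: flows [0=1,1->2,2=3] -> levels [7 6 6 5]
Step 4: flows [0->1,1=2,2->3] -> levels [6 7 5 6]
Step 5: flows [1->0,1->2,3->2] -> levels [7 5 7 5]
Step 6: flows [0->1,2->1,2->3] -> levels [6 7 5 6]
  -> period-2 cycle: step 6 state = step 4 state; never stabilizes
  -> state at step 30: (30-4) mod 2 = 0, same as step 4 -> [6 7 5 6]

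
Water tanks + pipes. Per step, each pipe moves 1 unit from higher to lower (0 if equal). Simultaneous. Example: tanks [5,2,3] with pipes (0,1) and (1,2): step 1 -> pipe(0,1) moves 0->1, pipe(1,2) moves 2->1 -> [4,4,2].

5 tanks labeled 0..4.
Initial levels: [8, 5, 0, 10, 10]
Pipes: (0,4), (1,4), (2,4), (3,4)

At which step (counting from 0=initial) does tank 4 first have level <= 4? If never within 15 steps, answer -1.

Step 1: flows [4->0,4->1,4->2,3=4] -> levels [9 6 1 10 7]
Step 2: flows [0->4,4->1,4->2,3->4] -> levels [8 7 2 9 7]
Step 3: flows [0->4,1=4,4->2,3->4] -> levels [7 7 3 8 8]
Step 4: flows [4->0,4->1,4->2,3=4] -> levels [8 8 4 8 5]
Step 5: flows [0->4,1->4,4->2,3->4] -> levels [7 7 5 7 7]
Step 6: flows [0=4,1=4,4->2,3=4] -> levels [7 7 6 7 6]
Step 7: flows [0->4,1->4,2=4,3->4] -> levels [6 6 6 6 9]
Step 8: flows [4->0,4->1,4->2,4->3] -> levels [7 7 7 7 5]
Step 9: flows [0->4,1->4,2->4,3->4] -> levels [6 6 6 6 9]
  -> period-2 cycle (repeats step 7); tank 4 never drops to <=4
Tank 4 never reaches <=4 within 15 steps

Answer: -1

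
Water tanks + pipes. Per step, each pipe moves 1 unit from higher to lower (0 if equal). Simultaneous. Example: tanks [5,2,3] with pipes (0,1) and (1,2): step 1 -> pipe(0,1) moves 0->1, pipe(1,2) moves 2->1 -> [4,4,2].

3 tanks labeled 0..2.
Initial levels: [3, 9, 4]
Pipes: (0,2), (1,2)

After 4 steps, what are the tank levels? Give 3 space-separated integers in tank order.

Step 1: flows [2->0,1->2] -> levels [4 8 4]
Step 2: flows [0=2,1->2] -> levels [4 7 5]
Step 3: flows [2->0,1->2] -> levels [5 6 5]
Step 4: flows [0=2,1->2] -> levels [5 5 6]

Answer: 5 5 6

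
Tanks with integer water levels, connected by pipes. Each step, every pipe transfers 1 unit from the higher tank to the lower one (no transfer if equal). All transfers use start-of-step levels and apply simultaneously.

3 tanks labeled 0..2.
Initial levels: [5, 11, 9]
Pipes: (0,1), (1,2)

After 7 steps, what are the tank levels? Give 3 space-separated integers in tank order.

Answer: 9 7 9

Derivation:
Step 1: flows [1->0,1->2] -> levels [6 9 10]
Step 2: flows [1->0,2->1] -> levels [7 9 9]
Step 3: flows [1->0,1=2] -> levels [8 8 9]
Step 4: flows [0=1,2->1] -> levels [8 9 8]
Step 5: flows [1->0,1->2] -> levels [9 7 9]
Step 6: flows [0->1,2->1] -> levels [8 9 8]
  -> period-2 cycle: step 6 state = step 4 state
  -> state at step 7: (7-4) mod 2 = 1, same as step 5 -> [9 7 9]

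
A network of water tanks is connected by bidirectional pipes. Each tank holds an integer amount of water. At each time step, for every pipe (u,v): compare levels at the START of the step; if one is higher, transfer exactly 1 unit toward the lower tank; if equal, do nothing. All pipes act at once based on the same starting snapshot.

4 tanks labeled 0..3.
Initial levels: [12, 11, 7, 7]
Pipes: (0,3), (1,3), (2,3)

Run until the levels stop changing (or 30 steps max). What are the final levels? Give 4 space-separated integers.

Step 1: flows [0->3,1->3,2=3] -> levels [11 10 7 9]
Step 2: flows [0->3,1->3,3->2] -> levels [10 9 8 10]
Step 3: flows [0=3,3->1,3->2] -> levels [10 10 9 8]
Step 4: flows [0->3,1->3,2->3] -> levels [9 9 8 11]
Step 5: flows [3->0,3->1,3->2] -> levels [10 10 9 8]
  -> period-2 cycle: step 5 state = step 3 state; never stabilizes
  -> state at step 30: (30-3) mod 2 = 1, same as step 4 -> [9 9 8 11]

Answer: 9 9 8 11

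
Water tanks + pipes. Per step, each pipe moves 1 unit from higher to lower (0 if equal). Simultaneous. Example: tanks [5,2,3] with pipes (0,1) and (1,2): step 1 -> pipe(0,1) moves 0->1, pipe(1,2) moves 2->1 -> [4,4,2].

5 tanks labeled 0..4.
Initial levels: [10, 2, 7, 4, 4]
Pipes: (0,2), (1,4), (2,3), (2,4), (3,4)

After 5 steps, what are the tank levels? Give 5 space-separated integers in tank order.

Step 1: flows [0->2,4->1,2->3,2->4,3=4] -> levels [9 3 6 5 4]
Step 2: flows [0->2,4->1,2->3,2->4,3->4] -> levels [8 4 5 5 5]
Step 3: flows [0->2,4->1,2=3,2=4,3=4] -> levels [7 5 6 5 4]
Step 4: flows [0->2,1->4,2->3,2->4,3->4] -> levels [6 4 5 5 7]
Step 5: flows [0->2,4->1,2=3,4->2,4->3] -> levels [5 5 7 6 4]

Answer: 5 5 7 6 4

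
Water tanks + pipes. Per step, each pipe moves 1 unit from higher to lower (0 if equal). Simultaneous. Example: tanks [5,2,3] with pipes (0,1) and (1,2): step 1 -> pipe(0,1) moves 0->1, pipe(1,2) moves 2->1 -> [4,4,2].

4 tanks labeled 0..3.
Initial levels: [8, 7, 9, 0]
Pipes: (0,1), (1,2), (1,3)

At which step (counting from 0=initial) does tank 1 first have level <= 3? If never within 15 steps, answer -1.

Step 1: flows [0->1,2->1,1->3] -> levels [7 8 8 1]
Step 2: flows [1->0,1=2,1->3] -> levels [8 6 8 2]
Step 3: flows [0->1,2->1,1->3] -> levels [7 7 7 3]
Step 4: flows [0=1,1=2,1->3] -> levels [7 6 7 4]
Step 5: flows [0->1,2->1,1->3] -> levels [6 7 6 5]
Step 6: flows [1->0,1->2,1->3] -> levels [7 4 7 6]
Step 7: flows [0->1,2->1,3->1] -> levels [6 7 6 5]
  -> period-2 cycle (repeats step 5); tank 1 never drops to <=3
Tank 1 never reaches <=3 within 15 steps

Answer: -1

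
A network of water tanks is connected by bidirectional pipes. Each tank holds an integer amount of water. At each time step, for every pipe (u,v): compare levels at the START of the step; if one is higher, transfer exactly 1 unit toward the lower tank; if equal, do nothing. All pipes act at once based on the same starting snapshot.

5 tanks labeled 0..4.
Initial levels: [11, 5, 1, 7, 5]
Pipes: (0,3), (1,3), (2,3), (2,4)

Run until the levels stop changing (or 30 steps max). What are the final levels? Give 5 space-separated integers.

Step 1: flows [0->3,3->1,3->2,4->2] -> levels [10 6 3 6 4]
Step 2: flows [0->3,1=3,3->2,4->2] -> levels [9 6 5 6 3]
Step 3: flows [0->3,1=3,3->2,2->4] -> levels [8 6 5 6 4]
Step 4: flows [0->3,1=3,3->2,2->4] -> levels [7 6 5 6 5]
Step 5: flows [0->3,1=3,3->2,2=4] -> levels [6 6 6 6 5]
Step 6: flows [0=3,1=3,2=3,2->4] -> levels [6 6 5 6 6]
Step 7: flows [0=3,1=3,3->2,4->2] -> levels [6 6 7 5 5]
Step 8: flows [0->3,1->3,2->3,2->4] -> levels [5 5 5 8 6]
Step 9: flows [3->0,3->1,3->2,4->2] -> levels [6 6 7 5 5]
  -> period-2 cycle: step 9 state = step 7 state; never stabilizes
  -> state at step 30: (30-7) mod 2 = 1, same as step 8 -> [5 5 5 8 6]

Answer: 5 5 5 8 6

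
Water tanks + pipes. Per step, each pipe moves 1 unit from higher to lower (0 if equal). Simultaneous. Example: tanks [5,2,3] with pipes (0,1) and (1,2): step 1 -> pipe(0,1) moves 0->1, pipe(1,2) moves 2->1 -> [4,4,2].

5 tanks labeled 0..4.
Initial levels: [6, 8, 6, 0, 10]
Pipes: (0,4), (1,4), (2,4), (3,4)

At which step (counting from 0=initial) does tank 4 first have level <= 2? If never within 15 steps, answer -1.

Step 1: flows [4->0,4->1,4->2,4->3] -> levels [7 9 7 1 6]
Step 2: flows [0->4,1->4,2->4,4->3] -> levels [6 8 6 2 8]
Step 3: flows [4->0,1=4,4->2,4->3] -> levels [7 8 7 3 5]
Step 4: flows [0->4,1->4,2->4,4->3] -> levels [6 7 6 4 7]
Step 5: flows [4->0,1=4,4->2,4->3] -> levels [7 7 7 5 4]
Step 6: flows [0->4,1->4,2->4,3->4] -> levels [6 6 6 4 8]
Step 7: flows [4->0,4->1,4->2,4->3] -> levels [7 7 7 5 4]
  -> period-2 cycle (repeats step 5); tank 4 never drops to <=2
Tank 4 never reaches <=2 within 15 steps

Answer: -1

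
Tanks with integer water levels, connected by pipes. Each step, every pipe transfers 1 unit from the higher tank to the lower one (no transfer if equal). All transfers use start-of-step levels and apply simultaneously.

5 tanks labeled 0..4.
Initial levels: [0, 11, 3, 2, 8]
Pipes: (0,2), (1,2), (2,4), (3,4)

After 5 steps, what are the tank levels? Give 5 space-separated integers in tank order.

Step 1: flows [2->0,1->2,4->2,4->3] -> levels [1 10 4 3 6]
Step 2: flows [2->0,1->2,4->2,4->3] -> levels [2 9 5 4 4]
Step 3: flows [2->0,1->2,2->4,3=4] -> levels [3 8 4 4 5]
Step 4: flows [2->0,1->2,4->2,4->3] -> levels [4 7 5 5 3]
Step 5: flows [2->0,1->2,2->4,3->4] -> levels [5 6 4 4 5]

Answer: 5 6 4 4 5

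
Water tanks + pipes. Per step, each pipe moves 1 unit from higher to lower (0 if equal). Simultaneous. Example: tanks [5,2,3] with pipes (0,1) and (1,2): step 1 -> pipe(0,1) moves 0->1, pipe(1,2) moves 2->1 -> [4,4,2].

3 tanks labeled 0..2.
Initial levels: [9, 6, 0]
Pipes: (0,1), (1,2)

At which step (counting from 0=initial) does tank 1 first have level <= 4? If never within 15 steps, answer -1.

Step 1: flows [0->1,1->2] -> levels [8 6 1]
Step 2: flows [0->1,1->2] -> levels [7 6 2]
Step 3: flows [0->1,1->2] -> levels [6 6 3]
Step 4: flows [0=1,1->2] -> levels [6 5 4]
Step 5: flows [0->1,1->2] -> levels [5 5 5]
Step 6: flows [0=1,1=2] -> levels [5 5 5]
  -> stable; tank 1 stays at 5 > 4
Tank 1 never reaches <=4 within 15 steps

Answer: -1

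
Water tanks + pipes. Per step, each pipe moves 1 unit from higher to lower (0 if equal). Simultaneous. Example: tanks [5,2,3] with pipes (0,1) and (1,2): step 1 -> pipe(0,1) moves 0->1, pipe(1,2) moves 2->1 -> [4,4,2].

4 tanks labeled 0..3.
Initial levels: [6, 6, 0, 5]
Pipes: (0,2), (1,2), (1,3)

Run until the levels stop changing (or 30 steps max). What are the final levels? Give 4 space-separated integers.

Answer: 4 3 5 5

Derivation:
Step 1: flows [0->2,1->2,1->3] -> levels [5 4 2 6]
Step 2: flows [0->2,1->2,3->1] -> levels [4 4 4 5]
Step 3: flows [0=2,1=2,3->1] -> levels [4 5 4 4]
Step 4: flows [0=2,1->2,1->3] -> levels [4 3 5 5]
Step 5: flows [2->0,2->1,3->1] -> levels [5 5 3 4]
Step 6: flows [0->2,1->2,1->3] -> levels [4 3 5 5]
  -> period-2 cycle: step 6 state = step 4 state; never stabilizes
  -> state at step 30: (30-4) mod 2 = 0, same as step 4 -> [4 3 5 5]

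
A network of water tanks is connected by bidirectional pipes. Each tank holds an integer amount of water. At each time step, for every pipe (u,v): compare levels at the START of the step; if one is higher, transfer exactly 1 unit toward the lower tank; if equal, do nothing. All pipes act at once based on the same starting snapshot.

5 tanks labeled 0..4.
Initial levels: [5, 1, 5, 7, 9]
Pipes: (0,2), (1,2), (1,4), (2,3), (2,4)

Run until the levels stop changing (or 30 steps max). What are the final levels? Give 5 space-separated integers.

Step 1: flows [0=2,2->1,4->1,3->2,4->2] -> levels [5 3 6 6 7]
Step 2: flows [2->0,2->1,4->1,2=3,4->2] -> levels [6 5 5 6 5]
Step 3: flows [0->2,1=2,1=4,3->2,2=4] -> levels [5 5 7 5 5]
Step 4: flows [2->0,2->1,1=4,2->3,2->4] -> levels [6 6 3 6 6]
Step 5: flows [0->2,1->2,1=4,3->2,4->2] -> levels [5 5 7 5 5]
  -> period-2 cycle: step 5 state = step 3 state; never stabilizes
  -> state at step 30: (30-3) mod 2 = 1, same as step 4 -> [6 6 3 6 6]

Answer: 6 6 3 6 6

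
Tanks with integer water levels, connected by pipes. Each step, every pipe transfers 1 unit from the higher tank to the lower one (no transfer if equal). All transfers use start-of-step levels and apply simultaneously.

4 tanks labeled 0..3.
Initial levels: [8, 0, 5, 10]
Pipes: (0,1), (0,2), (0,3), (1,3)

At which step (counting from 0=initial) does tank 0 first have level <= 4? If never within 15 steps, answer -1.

Step 1: flows [0->1,0->2,3->0,3->1] -> levels [7 2 6 8]
Step 2: flows [0->1,0->2,3->0,3->1] -> levels [6 4 7 6]
Step 3: flows [0->1,2->0,0=3,3->1] -> levels [6 6 6 5]
Step 4: flows [0=1,0=2,0->3,1->3] -> levels [5 5 6 7]
Step 5: flows [0=1,2->0,3->0,3->1] -> levels [7 6 5 5]
Step 6: flows [0->1,0->2,0->3,1->3] -> levels [4 6 6 7]
Tank 0 first reaches <=4 at step 6

Answer: 6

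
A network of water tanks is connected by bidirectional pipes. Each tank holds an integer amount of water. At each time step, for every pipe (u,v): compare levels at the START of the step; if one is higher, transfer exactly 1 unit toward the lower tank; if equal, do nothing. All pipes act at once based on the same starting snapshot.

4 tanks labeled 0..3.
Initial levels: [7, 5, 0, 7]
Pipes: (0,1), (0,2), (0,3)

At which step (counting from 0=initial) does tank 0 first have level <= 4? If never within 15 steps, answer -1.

Answer: 3

Derivation:
Step 1: flows [0->1,0->2,0=3] -> levels [5 6 1 7]
Step 2: flows [1->0,0->2,3->0] -> levels [6 5 2 6]
Step 3: flows [0->1,0->2,0=3] -> levels [4 6 3 6]
Tank 0 first reaches <=4 at step 3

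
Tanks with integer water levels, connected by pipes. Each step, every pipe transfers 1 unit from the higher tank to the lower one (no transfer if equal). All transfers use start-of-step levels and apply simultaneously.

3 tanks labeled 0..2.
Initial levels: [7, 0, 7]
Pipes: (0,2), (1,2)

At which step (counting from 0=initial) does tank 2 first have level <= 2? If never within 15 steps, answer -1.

Step 1: flows [0=2,2->1] -> levels [7 1 6]
Step 2: flows [0->2,2->1] -> levels [6 2 6]
Step 3: flows [0=2,2->1] -> levels [6 3 5]
Step 4: flows [0->2,2->1] -> levels [5 4 5]
Step 5: flows [0=2,2->1] -> levels [5 5 4]
Step 6: flows [0->2,1->2] -> levels [4 4 6]
Step 7: flows [2->0,2->1] -> levels [5 5 4]
  -> period-2 cycle (repeats step 5); tank 2 never drops to <=2
Tank 2 never reaches <=2 within 15 steps

Answer: -1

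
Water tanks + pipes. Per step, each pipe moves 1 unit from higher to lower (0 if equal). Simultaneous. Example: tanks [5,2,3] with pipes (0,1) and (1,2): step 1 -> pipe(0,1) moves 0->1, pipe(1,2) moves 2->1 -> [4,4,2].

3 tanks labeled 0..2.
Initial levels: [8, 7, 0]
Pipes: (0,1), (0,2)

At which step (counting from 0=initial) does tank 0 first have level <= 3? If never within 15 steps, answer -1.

Answer: -1

Derivation:
Step 1: flows [0->1,0->2] -> levels [6 8 1]
Step 2: flows [1->0,0->2] -> levels [6 7 2]
Step 3: flows [1->0,0->2] -> levels [6 6 3]
Step 4: flows [0=1,0->2] -> levels [5 6 4]
Step 5: flows [1->0,0->2] -> levels [5 5 5]
Step 6: flows [0=1,0=2] -> levels [5 5 5]
  -> stable; tank 0 stays at 5 > 3
Tank 0 never reaches <=3 within 15 steps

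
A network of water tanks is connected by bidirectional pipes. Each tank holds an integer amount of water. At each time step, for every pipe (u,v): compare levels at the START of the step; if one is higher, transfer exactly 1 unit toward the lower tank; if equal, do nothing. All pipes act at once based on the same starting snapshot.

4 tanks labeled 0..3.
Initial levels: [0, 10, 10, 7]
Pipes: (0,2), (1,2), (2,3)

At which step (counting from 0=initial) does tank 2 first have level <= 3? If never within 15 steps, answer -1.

Step 1: flows [2->0,1=2,2->3] -> levels [1 10 8 8]
Step 2: flows [2->0,1->2,2=3] -> levels [2 9 8 8]
Step 3: flows [2->0,1->2,2=3] -> levels [3 8 8 8]
Step 4: flows [2->0,1=2,2=3] -> levels [4 8 7 8]
Step 5: flows [2->0,1->2,3->2] -> levels [5 7 8 7]
Step 6: flows [2->0,2->1,2->3] -> levels [6 8 5 8]
Step 7: flows [0->2,1->2,3->2] -> levels [5 7 8 7]
  -> period-2 cycle (repeats step 5); tank 2 never drops to <=3
Tank 2 never reaches <=3 within 15 steps

Answer: -1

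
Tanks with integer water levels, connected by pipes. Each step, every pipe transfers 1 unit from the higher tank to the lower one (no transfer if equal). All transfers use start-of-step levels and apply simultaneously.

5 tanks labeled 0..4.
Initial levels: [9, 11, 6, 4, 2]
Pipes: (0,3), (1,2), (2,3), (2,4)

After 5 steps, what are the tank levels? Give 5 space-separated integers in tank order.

Step 1: flows [0->3,1->2,2->3,2->4] -> levels [8 10 5 6 3]
Step 2: flows [0->3,1->2,3->2,2->4] -> levels [7 9 6 6 4]
Step 3: flows [0->3,1->2,2=3,2->4] -> levels [6 8 6 7 5]
Step 4: flows [3->0,1->2,3->2,2->4] -> levels [7 7 7 5 6]
Step 5: flows [0->3,1=2,2->3,2->4] -> levels [6 7 5 7 7]

Answer: 6 7 5 7 7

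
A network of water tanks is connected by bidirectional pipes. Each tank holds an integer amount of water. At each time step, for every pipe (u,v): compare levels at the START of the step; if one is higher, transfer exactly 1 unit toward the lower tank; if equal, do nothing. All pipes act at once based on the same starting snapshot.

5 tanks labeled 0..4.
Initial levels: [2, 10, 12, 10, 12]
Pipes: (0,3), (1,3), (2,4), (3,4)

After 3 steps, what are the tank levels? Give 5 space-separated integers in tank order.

Answer: 5 10 11 10 10

Derivation:
Step 1: flows [3->0,1=3,2=4,4->3] -> levels [3 10 12 10 11]
Step 2: flows [3->0,1=3,2->4,4->3] -> levels [4 10 11 10 11]
Step 3: flows [3->0,1=3,2=4,4->3] -> levels [5 10 11 10 10]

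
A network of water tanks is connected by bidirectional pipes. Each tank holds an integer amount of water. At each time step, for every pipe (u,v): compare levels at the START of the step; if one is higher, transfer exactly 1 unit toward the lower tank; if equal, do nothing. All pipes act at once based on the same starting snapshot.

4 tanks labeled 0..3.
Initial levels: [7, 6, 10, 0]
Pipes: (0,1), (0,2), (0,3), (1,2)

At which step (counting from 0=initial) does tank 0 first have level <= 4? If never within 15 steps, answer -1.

Answer: 5

Derivation:
Step 1: flows [0->1,2->0,0->3,2->1] -> levels [6 8 8 1]
Step 2: flows [1->0,2->0,0->3,1=2] -> levels [7 7 7 2]
Step 3: flows [0=1,0=2,0->3,1=2] -> levels [6 7 7 3]
Step 4: flows [1->0,2->0,0->3,1=2] -> levels [7 6 6 4]
Step 5: flows [0->1,0->2,0->3,1=2] -> levels [4 7 7 5]
Tank 0 first reaches <=4 at step 5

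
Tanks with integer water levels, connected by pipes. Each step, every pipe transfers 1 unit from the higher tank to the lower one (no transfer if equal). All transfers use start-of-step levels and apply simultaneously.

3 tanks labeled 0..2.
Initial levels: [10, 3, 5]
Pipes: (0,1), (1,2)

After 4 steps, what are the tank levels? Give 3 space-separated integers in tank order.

Step 1: flows [0->1,2->1] -> levels [9 5 4]
Step 2: flows [0->1,1->2] -> levels [8 5 5]
Step 3: flows [0->1,1=2] -> levels [7 6 5]
Step 4: flows [0->1,1->2] -> levels [6 6 6]

Answer: 6 6 6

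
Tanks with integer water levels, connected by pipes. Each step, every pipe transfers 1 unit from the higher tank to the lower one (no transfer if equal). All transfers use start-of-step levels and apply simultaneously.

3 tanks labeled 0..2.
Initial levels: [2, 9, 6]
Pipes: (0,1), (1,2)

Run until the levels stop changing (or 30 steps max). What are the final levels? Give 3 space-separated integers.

Step 1: flows [1->0,1->2] -> levels [3 7 7]
Step 2: flows [1->0,1=2] -> levels [4 6 7]
Step 3: flows [1->0,2->1] -> levels [5 6 6]
Step 4: flows [1->0,1=2] -> levels [6 5 6]
Step 5: flows [0->1,2->1] -> levels [5 7 5]
Step 6: flows [1->0,1->2] -> levels [6 5 6]
  -> period-2 cycle: step 6 state = step 4 state; never stabilizes
  -> state at step 30: (30-4) mod 2 = 0, same as step 4 -> [6 5 6]

Answer: 6 5 6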